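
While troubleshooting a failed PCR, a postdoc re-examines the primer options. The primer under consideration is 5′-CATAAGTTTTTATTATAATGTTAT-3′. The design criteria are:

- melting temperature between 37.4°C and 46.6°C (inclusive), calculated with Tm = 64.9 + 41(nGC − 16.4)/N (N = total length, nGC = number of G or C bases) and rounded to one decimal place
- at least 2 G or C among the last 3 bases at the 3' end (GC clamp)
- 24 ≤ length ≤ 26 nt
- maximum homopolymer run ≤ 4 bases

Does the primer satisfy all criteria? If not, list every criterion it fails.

Base counts: A=8, T=13, G=2, C=1 (length 24).
Tm: Tm = 64.9 + 41·(3 − 16.4)/24 = 42.0°C ✓
GC clamp: 3' end TAT has 0 G/C, need ≥2 ✗
length: length 24 ✓
homopolymer run: longest run = 5, exceeds 4 ✗

Fails: GC clamp, homopolymer run.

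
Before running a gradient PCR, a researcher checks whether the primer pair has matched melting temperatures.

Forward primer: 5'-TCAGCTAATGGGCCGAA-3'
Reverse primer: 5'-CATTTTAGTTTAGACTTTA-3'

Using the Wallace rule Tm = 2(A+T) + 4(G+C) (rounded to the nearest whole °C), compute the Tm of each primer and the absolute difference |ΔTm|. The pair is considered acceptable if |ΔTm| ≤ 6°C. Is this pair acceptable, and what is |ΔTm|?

Forward: A=5 T=3 G=5 C=4 → Tm = 2·8 + 4·9 = 52°C.
Reverse: A=5 T=10 G=2 C=2 → Tm = 2·15 + 4·4 = 46°C.
|ΔTm| = |52 − 46| = 6°C, ≤ 6°C.

|ΔTm| = 6°C; the pair is acceptable.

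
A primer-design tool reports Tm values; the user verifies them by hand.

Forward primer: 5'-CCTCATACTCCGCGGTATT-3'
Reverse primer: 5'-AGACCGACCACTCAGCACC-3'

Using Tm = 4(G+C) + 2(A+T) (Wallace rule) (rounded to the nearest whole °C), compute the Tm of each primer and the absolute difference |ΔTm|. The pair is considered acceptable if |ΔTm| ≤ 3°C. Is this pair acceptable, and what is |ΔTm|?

|ΔTm| = 4°C; the pair is not acceptable.

Forward: A=3 T=6 G=3 C=7 → Tm = 2·9 + 4·10 = 58°C.
Reverse: A=6 T=1 G=3 C=9 → Tm = 2·7 + 4·12 = 62°C.
|ΔTm| = |58 − 62| = 4°C, > 3°C.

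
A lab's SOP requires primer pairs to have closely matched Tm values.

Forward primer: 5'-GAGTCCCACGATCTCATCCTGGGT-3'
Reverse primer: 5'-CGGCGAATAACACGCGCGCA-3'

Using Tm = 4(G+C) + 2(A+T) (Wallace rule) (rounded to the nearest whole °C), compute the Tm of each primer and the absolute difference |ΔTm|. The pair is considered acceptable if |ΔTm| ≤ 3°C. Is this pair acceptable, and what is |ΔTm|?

Forward: A=4 T=6 G=6 C=8 → Tm = 2·10 + 4·14 = 76°C.
Reverse: A=6 T=1 G=6 C=7 → Tm = 2·7 + 4·13 = 66°C.
|ΔTm| = |76 − 66| = 10°C, > 3°C.

|ΔTm| = 10°C; the pair is not acceptable.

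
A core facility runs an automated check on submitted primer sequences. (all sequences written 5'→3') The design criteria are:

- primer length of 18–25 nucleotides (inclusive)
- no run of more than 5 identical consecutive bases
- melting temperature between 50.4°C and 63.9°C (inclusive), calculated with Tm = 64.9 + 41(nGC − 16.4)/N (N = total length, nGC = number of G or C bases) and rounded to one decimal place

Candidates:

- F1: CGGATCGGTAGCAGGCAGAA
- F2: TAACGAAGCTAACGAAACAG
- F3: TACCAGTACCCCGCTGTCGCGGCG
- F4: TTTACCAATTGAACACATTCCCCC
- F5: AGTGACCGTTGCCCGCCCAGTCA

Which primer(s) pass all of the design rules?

F1, F4 and F5.

F1 (20 nt, A=6 T=2 G=8 C=4): length 20 ✓; longest run = 2 ✓; Tm = 64.9 + 41·(12 − 16.4)/20 = 55.9°C ✓ — passes.
F2 (20 nt, A=10 T=2 G=4 C=4): length 20 ✓; longest run = 3 ✓; Tm = 64.9 + 41·(8 − 16.4)/20 = 47.7°C, outside 50.4–63.9°C ✗ — fails.
F3 (24 nt, A=3 T=4 G=7 C=10): length 24 ✓; longest run = 4 ✓; Tm = 64.9 + 41·(17 − 16.4)/24 = 65.9°C, outside 50.4–63.9°C ✗ — fails.
F4 (24 nt, A=7 T=7 G=1 C=9): length 24 ✓; longest run = 5 ✓; Tm = 64.9 + 41·(10 − 16.4)/24 = 54.0°C ✓ — passes.
F5 (23 nt, A=4 T=4 G=6 C=9): length 23 ✓; longest run = 3 ✓; Tm = 64.9 + 41·(15 − 16.4)/23 = 62.4°C ✓ — passes.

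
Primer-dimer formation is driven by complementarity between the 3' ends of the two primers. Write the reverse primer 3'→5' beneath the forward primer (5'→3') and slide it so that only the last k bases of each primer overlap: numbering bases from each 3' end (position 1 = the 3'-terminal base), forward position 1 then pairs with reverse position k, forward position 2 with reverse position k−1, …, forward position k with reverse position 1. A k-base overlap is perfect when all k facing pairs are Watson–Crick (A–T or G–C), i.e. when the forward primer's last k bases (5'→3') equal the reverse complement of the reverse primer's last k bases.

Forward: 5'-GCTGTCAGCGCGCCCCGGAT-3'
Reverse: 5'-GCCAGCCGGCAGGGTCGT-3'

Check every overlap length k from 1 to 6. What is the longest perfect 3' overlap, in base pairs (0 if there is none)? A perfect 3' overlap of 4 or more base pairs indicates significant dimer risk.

Last 6 bases (5'→3') — forward …CCGGAT, reverse …GGTCGT.
Reverse complement of the reverse primer's last 6 bases: ACGACC; its first k bases are the reverse complement of the reverse primer's last k bases, so a perfect k-base overlap needs the forward primer's last k bases to equal them.
Comparing (forward last k vs required): k=1: T vs A ✗; k=2: AT vs AC ✗; k=3: GAT vs ACG ✗; k=4: GGAT vs ACGA ✗; k=5: CGGAT vs ACGAC ✗; k=6: CCGGAT vs ACGACC ✗.
No overlap length from 1 to 6 is perfect, so the longest perfect 3' overlap is 0.

Longest perfect overlap: 0 complementary base pairs; below the dimer-risk threshold (threshold 4).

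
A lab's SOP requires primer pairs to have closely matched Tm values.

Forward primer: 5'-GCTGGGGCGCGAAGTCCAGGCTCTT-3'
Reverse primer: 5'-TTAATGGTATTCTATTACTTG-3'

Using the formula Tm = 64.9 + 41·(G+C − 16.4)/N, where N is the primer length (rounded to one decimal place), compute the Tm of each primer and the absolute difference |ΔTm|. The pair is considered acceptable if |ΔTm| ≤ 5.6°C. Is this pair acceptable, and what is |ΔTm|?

|ΔTm| = 23.3°C; the pair is not acceptable.

Forward: G+C = 17, N = 25 → Tm = 64.9 + 41·(17 − 16.4)/25 = 65.9°C.
Reverse: G+C = 5, N = 21 → Tm = 64.9 + 41·(5 − 16.4)/21 = 42.6°C.
|ΔTm| = |65.9 − 42.6| = 23.3°C, > 5.6°C.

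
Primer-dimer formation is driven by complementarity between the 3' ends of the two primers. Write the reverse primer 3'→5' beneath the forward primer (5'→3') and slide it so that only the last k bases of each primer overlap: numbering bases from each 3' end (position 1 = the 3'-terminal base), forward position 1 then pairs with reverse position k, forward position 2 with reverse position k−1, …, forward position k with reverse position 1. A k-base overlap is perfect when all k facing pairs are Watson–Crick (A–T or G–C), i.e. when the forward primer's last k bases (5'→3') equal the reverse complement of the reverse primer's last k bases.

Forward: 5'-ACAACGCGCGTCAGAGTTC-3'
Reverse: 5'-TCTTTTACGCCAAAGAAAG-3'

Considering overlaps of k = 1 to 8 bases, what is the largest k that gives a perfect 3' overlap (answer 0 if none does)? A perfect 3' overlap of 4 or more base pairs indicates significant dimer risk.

Last 8 bases (5'→3') — forward …CAGAGTTC, reverse …AAAGAAAG.
Reverse complement of the reverse primer's last 8 bases: CTTTCTTT; its first k bases are the reverse complement of the reverse primer's last k bases, so a perfect k-base overlap needs the forward primer's last k bases to equal them.
Comparing (forward last k vs required): k=1: C vs C ✓; k=2: TC vs CT ✗; k=3: TTC vs CTT ✗; k=4: GTTC vs CTTT ✗; k=5: AGTTC vs CTTTC ✗; k=6: GAGTTC vs CTTTCT ✗; k=7: AGAGTTC vs CTTTCTT ✗; k=8: CAGAGTTC vs CTTTCTTT ✗.
Only k = 1 is perfect, so the longest perfect 3' overlap is 1.

Longest perfect overlap: 1 complementary base pair; below the dimer-risk threshold (threshold 4).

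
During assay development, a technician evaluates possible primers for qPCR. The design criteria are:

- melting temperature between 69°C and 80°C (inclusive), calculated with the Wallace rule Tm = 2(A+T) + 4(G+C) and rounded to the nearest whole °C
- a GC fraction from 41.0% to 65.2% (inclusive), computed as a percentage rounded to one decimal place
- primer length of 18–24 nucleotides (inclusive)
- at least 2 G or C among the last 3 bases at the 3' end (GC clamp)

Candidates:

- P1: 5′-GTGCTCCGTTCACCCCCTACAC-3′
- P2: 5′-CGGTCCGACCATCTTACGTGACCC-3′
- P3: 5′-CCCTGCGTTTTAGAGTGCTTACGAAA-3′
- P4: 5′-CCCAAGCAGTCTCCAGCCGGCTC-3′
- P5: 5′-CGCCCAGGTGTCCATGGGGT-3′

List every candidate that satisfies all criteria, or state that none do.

P1 and P2.

P1 (22 nt, A=3 T=5 G=3 C=11): Tm = 2·8 + 4·14 = 72°C ✓; GC 14/22 = 63.6% ✓; length 22 ✓; 3' end CAC has 2 G/C ✓ — passes.
P2 (24 nt, A=4 T=5 G=5 C=10): Tm = 2·9 + 4·15 = 78°C ✓; GC 15/24 = 62.5% ✓; length 24 ✓; 3' end CCC has 3 G/C ✓ — passes.
P3 (26 nt, A=6 T=8 G=6 C=6): Tm = 2·14 + 4·12 = 76°C ✓; GC 12/26 = 46.2% ✓; length 26, outside 18–24 ✗; 3' end AAA has 0 G/C, need ≥2 ✗ — fails.
P4 (23 nt, A=4 T=3 G=5 C=11): Tm = 2·7 + 4·16 = 78°C ✓; GC 16/23 = 69.6%, outside 41.0–65.2% ✗; length 23 ✓; 3' end CTC has 2 G/C ✓ — fails.
P5 (20 nt, A=2 T=4 G=8 C=6): Tm = 2·6 + 4·14 = 68°C, outside 69–80°C ✗; GC 14/20 = 70.0%, outside 41.0–65.2% ✗; length 20 ✓; 3' end GGT has 2 G/C ✓ — fails.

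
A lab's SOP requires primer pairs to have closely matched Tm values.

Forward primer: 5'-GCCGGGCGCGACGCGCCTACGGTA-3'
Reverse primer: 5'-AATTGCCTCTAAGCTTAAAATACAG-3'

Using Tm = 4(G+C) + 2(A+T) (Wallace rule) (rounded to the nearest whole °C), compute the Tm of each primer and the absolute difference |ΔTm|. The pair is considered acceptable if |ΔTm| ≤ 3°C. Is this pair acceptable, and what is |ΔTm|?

|ΔTm| = 20°C; the pair is not acceptable.

Forward: A=3 T=2 G=10 C=9 → Tm = 2·5 + 4·19 = 86°C.
Reverse: A=10 T=7 G=3 C=5 → Tm = 2·17 + 4·8 = 66°C.
|ΔTm| = |86 − 66| = 20°C, > 3°C.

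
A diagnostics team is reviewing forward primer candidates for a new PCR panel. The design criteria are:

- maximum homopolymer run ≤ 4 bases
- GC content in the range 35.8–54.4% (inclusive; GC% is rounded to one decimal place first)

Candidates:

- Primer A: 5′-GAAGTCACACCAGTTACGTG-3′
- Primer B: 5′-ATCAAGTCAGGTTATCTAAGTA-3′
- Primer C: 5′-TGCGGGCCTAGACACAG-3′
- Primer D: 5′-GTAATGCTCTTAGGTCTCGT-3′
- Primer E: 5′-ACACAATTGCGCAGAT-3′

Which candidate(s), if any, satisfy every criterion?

Primer A, Primer D and Primer E.

Primer A (20 nt, A=6 T=4 G=5 C=5): longest run = 2 ✓; GC 10/20 = 50.0% ✓ — passes.
Primer B (22 nt, A=8 T=7 G=4 C=3): longest run = 2 ✓; GC 7/22 = 31.8%, outside 35.8–54.4% ✗ — fails.
Primer C (17 nt, A=4 T=2 G=6 C=5): longest run = 3 ✓; GC 11/17 = 64.7%, outside 35.8–54.4% ✗ — fails.
Primer D (20 nt, A=3 T=8 G=5 C=4): longest run = 2 ✓; GC 9/20 = 45.0% ✓ — passes.
Primer E (16 nt, A=6 T=3 G=3 C=4): longest run = 2 ✓; GC 7/16 = 43.8% ✓ — passes.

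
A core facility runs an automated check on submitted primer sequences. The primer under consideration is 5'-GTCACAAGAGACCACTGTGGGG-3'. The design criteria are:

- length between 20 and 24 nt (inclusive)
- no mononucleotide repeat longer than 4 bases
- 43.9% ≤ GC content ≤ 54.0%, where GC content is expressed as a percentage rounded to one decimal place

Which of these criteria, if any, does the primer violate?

Fails: GC content.

Base counts: A=6, T=3, G=8, C=5 (length 22).
length: length 22 ✓
homopolymer run: longest run = 4 ✓
GC content: GC 13/22 = 59.1%, outside 43.9–54.0% ✗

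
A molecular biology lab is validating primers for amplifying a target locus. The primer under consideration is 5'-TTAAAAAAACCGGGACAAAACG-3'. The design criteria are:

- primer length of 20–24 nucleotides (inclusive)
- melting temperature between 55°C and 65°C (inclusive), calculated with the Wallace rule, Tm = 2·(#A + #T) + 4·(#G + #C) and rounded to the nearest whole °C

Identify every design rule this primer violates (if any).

Meets all criteria.

Base counts: A=12, T=2, G=4, C=4 (length 22).
length: length 22 ✓
Tm: Tm = 2·14 + 4·8 = 60°C ✓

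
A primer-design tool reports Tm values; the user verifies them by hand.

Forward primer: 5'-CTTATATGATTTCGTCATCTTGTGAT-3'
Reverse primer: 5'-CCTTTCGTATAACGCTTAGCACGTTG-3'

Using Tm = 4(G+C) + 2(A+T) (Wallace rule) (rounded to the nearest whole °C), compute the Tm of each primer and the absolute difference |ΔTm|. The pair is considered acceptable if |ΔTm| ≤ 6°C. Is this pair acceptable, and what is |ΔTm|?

Forward: A=5 T=13 G=4 C=4 → Tm = 2·18 + 4·8 = 68°C.
Reverse: A=5 T=9 G=5 C=7 → Tm = 2·14 + 4·12 = 76°C.
|ΔTm| = |68 − 76| = 8°C, > 6°C.

|ΔTm| = 8°C; the pair is not acceptable.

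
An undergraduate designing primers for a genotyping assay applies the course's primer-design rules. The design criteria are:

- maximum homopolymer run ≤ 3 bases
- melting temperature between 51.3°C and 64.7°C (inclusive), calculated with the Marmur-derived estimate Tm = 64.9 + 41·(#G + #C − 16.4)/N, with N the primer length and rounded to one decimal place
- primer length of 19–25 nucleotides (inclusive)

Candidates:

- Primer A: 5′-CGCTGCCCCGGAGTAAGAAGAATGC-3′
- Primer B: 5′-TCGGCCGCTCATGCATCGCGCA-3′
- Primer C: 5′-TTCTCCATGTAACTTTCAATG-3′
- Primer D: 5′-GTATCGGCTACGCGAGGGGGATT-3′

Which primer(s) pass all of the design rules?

Primer A (25 nt, A=7 T=3 G=8 C=7): longest run = 4, exceeds 3 ✗; Tm = 64.9 + 41·(15 − 16.4)/25 = 62.6°C ✓; length 25 ✓ — fails.
Primer B (22 nt, A=3 T=4 G=6 C=9): longest run = 2 ✓; Tm = 64.9 + 41·(15 − 16.4)/22 = 62.3°C ✓; length 22 ✓ — passes.
Primer C (21 nt, A=5 T=9 G=2 C=5): longest run = 3 ✓; Tm = 64.9 + 41·(7 − 16.4)/21 = 46.5°C, outside 51.3–64.7°C ✗; length 21 ✓ — fails.
Primer D (23 nt, A=4 T=5 G=10 C=4): longest run = 5, exceeds 3 ✗; Tm = 64.9 + 41·(14 − 16.4)/23 = 60.6°C ✓; length 23 ✓ — fails.

Primer B only.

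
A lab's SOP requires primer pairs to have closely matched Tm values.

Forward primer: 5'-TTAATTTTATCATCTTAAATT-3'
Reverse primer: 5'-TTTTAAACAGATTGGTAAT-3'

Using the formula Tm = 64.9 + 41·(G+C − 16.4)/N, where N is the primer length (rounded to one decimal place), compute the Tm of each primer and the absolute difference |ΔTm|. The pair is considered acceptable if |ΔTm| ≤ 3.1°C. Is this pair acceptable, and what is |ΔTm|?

Forward: G+C = 2, N = 21 → Tm = 64.9 + 41·(2 − 16.4)/21 = 36.8°C.
Reverse: G+C = 4, N = 19 → Tm = 64.9 + 41·(4 − 16.4)/19 = 38.1°C.
|ΔTm| = |36.8 − 38.1| = 1.3°C, ≤ 3.1°C.

|ΔTm| = 1.3°C; the pair is acceptable.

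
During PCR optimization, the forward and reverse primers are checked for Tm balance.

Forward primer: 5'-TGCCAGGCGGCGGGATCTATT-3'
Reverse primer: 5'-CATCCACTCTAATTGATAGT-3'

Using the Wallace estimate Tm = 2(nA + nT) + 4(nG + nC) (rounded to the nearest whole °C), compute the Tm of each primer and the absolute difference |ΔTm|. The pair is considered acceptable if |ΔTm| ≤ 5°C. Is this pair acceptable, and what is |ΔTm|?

|ΔTm| = 14°C; the pair is not acceptable.

Forward: A=3 T=5 G=8 C=5 → Tm = 2·8 + 4·13 = 68°C.
Reverse: A=6 T=7 G=2 C=5 → Tm = 2·13 + 4·7 = 54°C.
|ΔTm| = |68 − 54| = 14°C, > 5°C.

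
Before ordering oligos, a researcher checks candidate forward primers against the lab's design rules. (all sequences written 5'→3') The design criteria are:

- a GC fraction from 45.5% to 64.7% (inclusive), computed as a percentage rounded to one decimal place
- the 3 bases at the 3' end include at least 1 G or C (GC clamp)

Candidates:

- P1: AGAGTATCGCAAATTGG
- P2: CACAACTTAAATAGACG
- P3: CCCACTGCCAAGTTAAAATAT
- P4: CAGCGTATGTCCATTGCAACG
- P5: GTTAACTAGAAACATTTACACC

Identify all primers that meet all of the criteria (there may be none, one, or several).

P1 (17 nt, A=6 T=4 G=5 C=2): GC 7/17 = 41.2%, outside 45.5–64.7% ✗; 3' end TGG has 2 G/C ✓ — fails.
P2 (17 nt, A=8 T=3 G=2 C=4): GC 6/17 = 35.3%, outside 45.5–64.7% ✗; 3' end ACG has 2 G/C ✓ — fails.
P3 (21 nt, A=8 T=5 G=2 C=6): GC 8/21 = 38.1%, outside 45.5–64.7% ✗; 3' end TAT has 0 G/C, need ≥1 ✗ — fails.
P4 (21 nt, A=5 T=5 G=5 C=6): GC 11/21 = 52.4% ✓; 3' end ACG has 2 G/C ✓ — passes.
P5 (22 nt, A=9 T=6 G=2 C=5): GC 7/22 = 31.8%, outside 45.5–64.7% ✗; 3' end ACC has 2 G/C ✓ — fails.

P4 only.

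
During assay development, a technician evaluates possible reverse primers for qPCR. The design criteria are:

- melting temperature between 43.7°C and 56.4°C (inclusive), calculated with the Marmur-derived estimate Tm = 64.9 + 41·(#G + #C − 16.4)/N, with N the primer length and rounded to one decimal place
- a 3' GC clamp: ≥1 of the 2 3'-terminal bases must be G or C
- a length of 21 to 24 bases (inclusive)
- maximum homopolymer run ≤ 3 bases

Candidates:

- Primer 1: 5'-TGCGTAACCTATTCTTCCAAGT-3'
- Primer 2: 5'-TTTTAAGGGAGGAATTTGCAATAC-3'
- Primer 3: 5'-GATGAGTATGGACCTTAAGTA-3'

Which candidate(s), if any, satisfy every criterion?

Primer 1 (22 nt, A=5 T=8 G=3 C=6): Tm = 64.9 + 41·(9 − 16.4)/22 = 51.1°C ✓; 3' end GT has 1 G/C ✓; length 22 ✓; longest run = 2 ✓ — passes.
Primer 2 (24 nt, A=8 T=8 G=6 C=2): Tm = 64.9 + 41·(8 − 16.4)/24 = 50.6°C ✓; 3' end AC has 1 G/C ✓; length 24 ✓; longest run = 4, exceeds 3 ✗ — fails.
Primer 3 (21 nt, A=7 T=6 G=6 C=2): Tm = 64.9 + 41·(8 − 16.4)/21 = 48.5°C ✓; 3' end TA has 0 G/C, need ≥1 ✗; length 21 ✓; longest run = 2 ✓ — fails.

Primer 1 only.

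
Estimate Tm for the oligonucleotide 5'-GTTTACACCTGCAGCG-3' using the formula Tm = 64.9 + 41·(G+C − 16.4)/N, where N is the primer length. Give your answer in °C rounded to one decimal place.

Base counts: A=3, T=4, G=4, C=5; G+C = 9, N = 16.
Tm = 64.9 + 41·(9 − 16.4)/16 = 64.9 + -303.40/16 = 45.9°C.

45.9°C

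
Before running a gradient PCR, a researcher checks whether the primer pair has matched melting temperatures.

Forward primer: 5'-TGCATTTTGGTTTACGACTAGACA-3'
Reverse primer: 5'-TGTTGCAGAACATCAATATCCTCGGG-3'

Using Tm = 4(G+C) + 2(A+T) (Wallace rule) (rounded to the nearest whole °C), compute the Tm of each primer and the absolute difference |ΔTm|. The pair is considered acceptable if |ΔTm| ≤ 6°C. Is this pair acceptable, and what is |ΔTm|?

Forward: A=6 T=9 G=5 C=4 → Tm = 2·15 + 4·9 = 66°C.
Reverse: A=7 T=7 G=6 C=6 → Tm = 2·14 + 4·12 = 76°C.
|ΔTm| = |66 − 76| = 10°C, > 6°C.

|ΔTm| = 10°C; the pair is not acceptable.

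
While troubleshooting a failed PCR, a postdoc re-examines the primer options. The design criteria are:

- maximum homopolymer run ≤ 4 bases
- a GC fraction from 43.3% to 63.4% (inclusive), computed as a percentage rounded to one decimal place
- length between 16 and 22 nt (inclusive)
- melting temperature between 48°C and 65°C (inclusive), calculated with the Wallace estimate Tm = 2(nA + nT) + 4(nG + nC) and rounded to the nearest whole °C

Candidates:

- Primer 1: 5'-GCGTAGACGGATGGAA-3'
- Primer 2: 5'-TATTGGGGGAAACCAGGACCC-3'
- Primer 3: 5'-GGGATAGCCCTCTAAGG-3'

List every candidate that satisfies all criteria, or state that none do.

Primer 1 (16 nt, A=5 T=2 G=7 C=2): longest run = 2 ✓; GC 9/16 = 56.3% ✓; length 16 ✓; Tm = 2·7 + 4·9 = 50°C ✓ — passes.
Primer 2 (21 nt, A=6 T=3 G=7 C=5): longest run = 5, exceeds 4 ✗; GC 12/21 = 57.1% ✓; length 21 ✓; Tm = 2·9 + 4·12 = 66°C, outside 48–65°C ✗ — fails.
Primer 3 (17 nt, A=4 T=3 G=6 C=4): longest run = 3 ✓; GC 10/17 = 58.8% ✓; length 17 ✓; Tm = 2·7 + 4·10 = 54°C ✓ — passes.

Primer 1 and Primer 3.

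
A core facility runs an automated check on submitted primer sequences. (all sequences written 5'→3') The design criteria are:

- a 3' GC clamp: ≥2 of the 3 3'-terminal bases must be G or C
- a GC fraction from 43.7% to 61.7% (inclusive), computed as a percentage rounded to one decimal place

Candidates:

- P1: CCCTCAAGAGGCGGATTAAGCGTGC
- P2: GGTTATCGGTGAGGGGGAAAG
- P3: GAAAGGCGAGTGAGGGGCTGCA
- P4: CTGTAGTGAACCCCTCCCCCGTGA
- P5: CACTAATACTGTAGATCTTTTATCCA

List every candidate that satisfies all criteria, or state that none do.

P1 only.

P1 (25 nt, A=6 T=4 G=8 C=7): 3' end TGC has 2 G/C ✓; GC 15/25 = 60.0% ✓ — passes.
P2 (21 nt, A=5 T=4 G=11 C=1): 3' end AAG has 1 G/C, need ≥2 ✗; GC 12/21 = 57.1% ✓ — fails.
P3 (22 nt, A=6 T=2 G=11 C=3): 3' end GCA has 2 G/C ✓; GC 14/22 = 63.6%, outside 43.7–61.7% ✗ — fails.
P4 (24 nt, A=4 T=5 G=5 C=10): 3' end TGA has 1 G/C, need ≥2 ✗; GC 15/24 = 62.5%, outside 43.7–61.7% ✗ — fails.
P5 (26 nt, A=8 T=10 G=2 C=6): 3' end CCA has 2 G/C ✓; GC 8/26 = 30.8%, outside 43.7–61.7% ✗ — fails.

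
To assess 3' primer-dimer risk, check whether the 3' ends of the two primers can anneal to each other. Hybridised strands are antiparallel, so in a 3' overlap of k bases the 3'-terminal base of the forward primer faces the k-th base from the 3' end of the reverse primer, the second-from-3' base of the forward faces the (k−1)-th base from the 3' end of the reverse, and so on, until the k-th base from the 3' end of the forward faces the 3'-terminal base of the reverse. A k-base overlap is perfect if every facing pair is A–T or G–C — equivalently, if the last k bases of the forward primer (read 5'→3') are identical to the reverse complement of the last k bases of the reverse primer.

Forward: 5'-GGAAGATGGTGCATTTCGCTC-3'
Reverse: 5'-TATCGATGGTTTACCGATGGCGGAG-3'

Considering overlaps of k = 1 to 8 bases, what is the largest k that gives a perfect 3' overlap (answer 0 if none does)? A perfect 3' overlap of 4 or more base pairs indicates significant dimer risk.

Longest perfect overlap: 3 complementary base pairs; below the dimer-risk threshold (threshold 4).

Last 8 bases (5'→3') — forward …TTTCGCTC, reverse …TGGCGGAG.
Reverse complement of the reverse primer's last 8 bases: CTCCGCCA; its first k bases are the reverse complement of the reverse primer's last k bases, so a perfect k-base overlap needs the forward primer's last k bases to equal them.
Comparing (forward last k vs required): k=1: C vs C ✓; k=2: TC vs CT ✗; k=3: CTC vs CTC ✓; k=4: GCTC vs CTCC ✗; k=5: CGCTC vs CTCCG ✗; k=6: TCGCTC vs CTCCGC ✗; k=7: TTCGCTC vs CTCCGCC ✗; k=8: TTTCGCTC vs CTCCGCCA ✗.
Perfect overlaps at k = 1, 3; the largest is 3.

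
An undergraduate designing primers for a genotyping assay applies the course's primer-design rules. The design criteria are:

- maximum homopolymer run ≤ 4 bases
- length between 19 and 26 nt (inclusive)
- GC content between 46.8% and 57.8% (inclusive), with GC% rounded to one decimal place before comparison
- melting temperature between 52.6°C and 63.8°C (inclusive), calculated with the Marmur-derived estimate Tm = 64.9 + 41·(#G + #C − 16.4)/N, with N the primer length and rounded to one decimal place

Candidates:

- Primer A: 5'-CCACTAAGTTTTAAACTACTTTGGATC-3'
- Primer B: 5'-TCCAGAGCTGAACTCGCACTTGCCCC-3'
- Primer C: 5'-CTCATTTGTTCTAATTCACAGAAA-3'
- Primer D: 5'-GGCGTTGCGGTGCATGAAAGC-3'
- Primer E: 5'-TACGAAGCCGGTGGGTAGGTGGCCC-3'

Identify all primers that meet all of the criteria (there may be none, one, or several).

Primer A (27 nt, A=8 T=10 G=3 C=6): longest run = 4 ✓; length 27, outside 19–26 ✗; GC 9/27 = 33.3%, outside 46.8–57.8% ✗; Tm = 64.9 + 41·(9 − 16.4)/27 = 53.7°C ✓ — fails.
Primer B (26 nt, A=5 T=5 G=5 C=11): longest run = 4 ✓; length 26 ✓; GC 16/26 = 61.5%, outside 46.8–57.8% ✗; Tm = 64.9 + 41·(16 − 16.4)/26 = 64.3°C, outside 52.6–63.8°C ✗ — fails.
Primer C (24 nt, A=8 T=9 G=2 C=5): longest run = 3 ✓; length 24 ✓; GC 7/24 = 29.2%, outside 46.8–57.8% ✗; Tm = 64.9 + 41·(7 − 16.4)/24 = 48.8°C, outside 52.6–63.8°C ✗ — fails.
Primer D (21 nt, A=4 T=4 G=9 C=4): longest run = 3 ✓; length 21 ✓; GC 13/21 = 61.9%, outside 46.8–57.8% ✗; Tm = 64.9 + 41·(13 − 16.4)/21 = 58.3°C ✓ — fails.
Primer E (25 nt, A=4 T=4 G=11 C=6): longest run = 3 ✓; length 25 ✓; GC 17/25 = 68.0%, outside 46.8–57.8% ✗; Tm = 64.9 + 41·(17 − 16.4)/25 = 65.9°C, outside 52.6–63.8°C ✗ — fails.

None of the candidates satisfy all criteria.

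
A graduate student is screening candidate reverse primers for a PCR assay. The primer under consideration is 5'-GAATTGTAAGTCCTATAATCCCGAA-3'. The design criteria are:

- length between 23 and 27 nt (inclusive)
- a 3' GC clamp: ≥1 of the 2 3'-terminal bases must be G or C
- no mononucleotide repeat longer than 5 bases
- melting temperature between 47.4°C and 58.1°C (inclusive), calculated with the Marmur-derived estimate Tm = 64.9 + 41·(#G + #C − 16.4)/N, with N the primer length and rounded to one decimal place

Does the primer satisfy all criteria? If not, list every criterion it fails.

Fails: GC clamp.

Base counts: A=9, T=7, G=4, C=5 (length 25).
length: length 25 ✓
GC clamp: 3' end AA has 0 G/C, need ≥1 ✗
homopolymer run: longest run = 3 ✓
Tm: Tm = 64.9 + 41·(9 − 16.4)/25 = 52.8°C ✓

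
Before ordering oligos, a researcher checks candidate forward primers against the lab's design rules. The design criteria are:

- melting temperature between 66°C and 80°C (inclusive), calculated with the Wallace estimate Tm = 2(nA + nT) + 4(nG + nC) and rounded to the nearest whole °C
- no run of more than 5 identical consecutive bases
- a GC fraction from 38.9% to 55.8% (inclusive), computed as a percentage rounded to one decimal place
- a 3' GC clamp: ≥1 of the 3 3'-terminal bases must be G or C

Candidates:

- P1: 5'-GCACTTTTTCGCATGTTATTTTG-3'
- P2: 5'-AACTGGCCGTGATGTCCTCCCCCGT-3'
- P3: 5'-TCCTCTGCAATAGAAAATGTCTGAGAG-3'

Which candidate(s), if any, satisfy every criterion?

P3 only.

P1 (23 nt, A=3 T=12 G=4 C=4): Tm = 2·15 + 4·8 = 62°C, outside 66–80°C ✗; longest run = 5 ✓; GC 8/23 = 34.8%, outside 38.9–55.8% ✗; 3' end TTG has 1 G/C ✓ — fails.
P2 (25 nt, A=3 T=6 G=6 C=10): Tm = 2·9 + 4·16 = 82°C, outside 66–80°C ✗; longest run = 5 ✓; GC 16/25 = 64.0%, outside 38.9–55.8% ✗; 3' end CGT has 2 G/C ✓ — fails.
P3 (27 nt, A=9 T=7 G=6 C=5): Tm = 2·16 + 4·11 = 76°C ✓; longest run = 4 ✓; GC 11/27 = 40.7% ✓; 3' end GAG has 2 G/C ✓ — passes.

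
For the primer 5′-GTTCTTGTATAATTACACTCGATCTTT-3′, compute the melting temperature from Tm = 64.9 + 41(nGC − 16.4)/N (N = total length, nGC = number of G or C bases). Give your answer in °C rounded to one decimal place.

52.1°C

Base counts: A=6, T=13, G=3, C=5; G+C = 8, N = 27.
Tm = 64.9 + 41·(8 − 16.4)/27 = 64.9 + -344.40/27 = 52.1°C.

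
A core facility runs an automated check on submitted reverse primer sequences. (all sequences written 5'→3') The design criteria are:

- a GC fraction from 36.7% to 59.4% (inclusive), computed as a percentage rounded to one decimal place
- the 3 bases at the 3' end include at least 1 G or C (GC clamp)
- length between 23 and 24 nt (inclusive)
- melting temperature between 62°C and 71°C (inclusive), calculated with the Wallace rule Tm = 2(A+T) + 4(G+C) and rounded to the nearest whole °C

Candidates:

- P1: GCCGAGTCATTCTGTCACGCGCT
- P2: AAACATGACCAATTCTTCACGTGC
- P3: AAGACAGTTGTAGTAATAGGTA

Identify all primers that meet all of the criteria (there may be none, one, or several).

P1 (23 nt, A=3 T=6 G=6 C=8): GC 14/23 = 60.9%, outside 36.7–59.4% ✗; 3' end GCT has 2 G/C ✓; length 23 ✓; Tm = 2·9 + 4·14 = 74°C, outside 62–71°C ✗ — fails.
P2 (24 nt, A=8 T=6 G=3 C=7): GC 10/24 = 41.7% ✓; 3' end TGC has 2 G/C ✓; length 24 ✓; Tm = 2·14 + 4·10 = 68°C ✓ — passes.
P3 (22 nt, A=9 T=6 G=6 C=1): GC 7/22 = 31.8%, outside 36.7–59.4% ✗; 3' end GTA has 1 G/C ✓; length 22, outside 23–24 ✗; Tm = 2·15 + 4·7 = 58°C, outside 62–71°C ✗ — fails.

P2 only.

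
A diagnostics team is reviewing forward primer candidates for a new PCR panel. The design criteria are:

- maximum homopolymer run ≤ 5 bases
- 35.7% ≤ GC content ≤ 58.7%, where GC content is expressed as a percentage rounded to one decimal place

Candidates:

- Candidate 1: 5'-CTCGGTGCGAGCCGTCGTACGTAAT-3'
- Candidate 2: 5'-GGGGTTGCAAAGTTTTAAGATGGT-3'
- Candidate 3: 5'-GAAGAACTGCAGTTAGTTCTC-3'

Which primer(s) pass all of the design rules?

Candidate 1 (25 nt, A=4 T=6 G=8 C=7): longest run = 2 ✓; GC 15/25 = 60.0%, outside 35.7–58.7% ✗ — fails.
Candidate 2 (24 nt, A=6 T=8 G=9 C=1): longest run = 4 ✓; GC 10/24 = 41.7% ✓ — passes.
Candidate 3 (21 nt, A=6 T=6 G=5 C=4): longest run = 2 ✓; GC 9/21 = 42.9% ✓ — passes.

Candidate 2 and Candidate 3.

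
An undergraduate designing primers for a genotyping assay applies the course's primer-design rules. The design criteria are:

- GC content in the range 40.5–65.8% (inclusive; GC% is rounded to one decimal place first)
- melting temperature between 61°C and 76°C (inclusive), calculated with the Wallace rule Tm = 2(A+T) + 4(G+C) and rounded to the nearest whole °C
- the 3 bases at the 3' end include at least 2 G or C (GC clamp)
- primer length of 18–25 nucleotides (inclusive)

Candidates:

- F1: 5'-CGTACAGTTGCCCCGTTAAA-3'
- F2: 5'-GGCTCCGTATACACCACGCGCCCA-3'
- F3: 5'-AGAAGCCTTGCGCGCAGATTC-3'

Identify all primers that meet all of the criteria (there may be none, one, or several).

F1 (20 nt, A=5 T=5 G=4 C=6): GC 10/20 = 50.0% ✓; Tm = 2·10 + 4·10 = 60°C, outside 61–76°C ✗; 3' end AAA has 0 G/C, need ≥2 ✗; length 20 ✓ — fails.
F2 (24 nt, A=5 T=3 G=5 C=11): GC 16/24 = 66.7%, outside 40.5–65.8% ✗; Tm = 2·8 + 4·16 = 80°C, outside 61–76°C ✗; 3' end CCA has 2 G/C ✓; length 24 ✓ — fails.
F3 (21 nt, A=5 T=4 G=6 C=6): GC 12/21 = 57.1% ✓; Tm = 2·9 + 4·12 = 66°C ✓; 3' end TTC has 1 G/C, need ≥2 ✗; length 21 ✓ — fails.

None of the candidates satisfy all criteria.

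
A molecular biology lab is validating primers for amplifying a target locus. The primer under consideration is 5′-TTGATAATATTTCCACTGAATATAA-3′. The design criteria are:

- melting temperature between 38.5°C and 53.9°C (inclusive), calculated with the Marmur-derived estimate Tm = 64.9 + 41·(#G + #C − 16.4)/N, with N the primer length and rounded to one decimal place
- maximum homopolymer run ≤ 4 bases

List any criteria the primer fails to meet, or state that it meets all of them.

Meets all criteria.

Base counts: A=10, T=10, G=2, C=3 (length 25).
Tm: Tm = 64.9 + 41·(5 − 16.4)/25 = 46.2°C ✓
homopolymer run: longest run = 3 ✓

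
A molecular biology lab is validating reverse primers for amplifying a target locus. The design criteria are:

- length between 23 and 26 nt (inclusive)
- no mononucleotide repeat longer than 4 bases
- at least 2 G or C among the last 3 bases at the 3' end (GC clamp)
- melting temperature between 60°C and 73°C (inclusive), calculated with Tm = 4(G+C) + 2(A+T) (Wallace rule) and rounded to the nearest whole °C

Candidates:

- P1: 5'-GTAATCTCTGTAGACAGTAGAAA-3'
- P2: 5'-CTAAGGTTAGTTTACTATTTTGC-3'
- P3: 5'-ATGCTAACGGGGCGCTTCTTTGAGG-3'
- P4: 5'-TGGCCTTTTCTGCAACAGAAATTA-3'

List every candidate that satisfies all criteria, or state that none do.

P1 (23 nt, A=9 T=6 G=5 C=3): length 23 ✓; longest run = 3 ✓; 3' end AAA has 0 G/C, need ≥2 ✗; Tm = 2·15 + 4·8 = 62°C ✓ — fails.
P2 (23 nt, A=5 T=11 G=4 C=3): length 23 ✓; longest run = 4 ✓; 3' end TGC has 2 G/C ✓; Tm = 2·16 + 4·7 = 60°C ✓ — passes.
P3 (25 nt, A=4 T=7 G=9 C=5): length 25 ✓; longest run = 4 ✓; 3' end AGG has 2 G/C ✓; Tm = 2·11 + 4·14 = 78°C, outside 60–73°C ✗ — fails.
P4 (24 nt, A=7 T=8 G=4 C=5): length 24 ✓; longest run = 4 ✓; 3' end TTA has 0 G/C, need ≥2 ✗; Tm = 2·15 + 4·9 = 66°C ✓ — fails.

P2 only.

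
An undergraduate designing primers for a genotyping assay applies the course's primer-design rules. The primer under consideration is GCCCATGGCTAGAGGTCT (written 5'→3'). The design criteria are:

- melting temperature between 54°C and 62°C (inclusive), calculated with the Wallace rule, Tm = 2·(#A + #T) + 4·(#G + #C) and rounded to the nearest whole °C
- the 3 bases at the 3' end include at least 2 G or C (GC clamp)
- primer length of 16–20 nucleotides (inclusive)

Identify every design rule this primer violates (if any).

Fails: GC clamp.

Base counts: A=3, T=4, G=6, C=5 (length 18).
Tm: Tm = 2·7 + 4·11 = 58°C ✓
GC clamp: 3' end TCT has 1 G/C, need ≥2 ✗
length: length 18 ✓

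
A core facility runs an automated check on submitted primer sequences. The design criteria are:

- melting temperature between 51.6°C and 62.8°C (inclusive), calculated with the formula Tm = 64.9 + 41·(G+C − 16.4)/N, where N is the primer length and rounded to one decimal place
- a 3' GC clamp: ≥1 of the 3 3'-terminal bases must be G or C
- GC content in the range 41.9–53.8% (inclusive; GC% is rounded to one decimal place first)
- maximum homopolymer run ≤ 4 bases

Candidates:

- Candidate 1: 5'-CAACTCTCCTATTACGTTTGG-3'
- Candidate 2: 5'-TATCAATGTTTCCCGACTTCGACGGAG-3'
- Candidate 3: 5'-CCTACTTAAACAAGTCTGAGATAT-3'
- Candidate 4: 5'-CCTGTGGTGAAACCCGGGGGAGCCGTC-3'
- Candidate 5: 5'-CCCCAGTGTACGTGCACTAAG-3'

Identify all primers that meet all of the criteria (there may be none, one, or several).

Candidate 1 (21 nt, A=4 T=8 G=3 C=6): Tm = 64.9 + 41·(9 − 16.4)/21 = 50.5°C, outside 51.6–62.8°C ✗; 3' end TGG has 2 G/C ✓; GC 9/21 = 42.9% ✓; longest run = 3 ✓ — fails.
Candidate 2 (27 nt, A=6 T=8 G=6 C=7): Tm = 64.9 + 41·(13 − 16.4)/27 = 59.7°C ✓; 3' end GAG has 2 G/C ✓; GC 13/27 = 48.1% ✓; longest run = 3 ✓ — passes.
Candidate 3 (24 nt, A=9 T=7 G=3 C=5): Tm = 64.9 + 41·(8 − 16.4)/24 = 50.6°C, outside 51.6–62.8°C ✗; 3' end TAT has 0 G/C, need ≥1 ✗; GC 8/24 = 33.3%, outside 41.9–53.8% ✗; longest run = 3 ✓ — fails.
Candidate 4 (27 nt, A=4 T=4 G=11 C=8): Tm = 64.9 + 41·(19 − 16.4)/27 = 68.8°C, outside 51.6–62.8°C ✗; 3' end GTC has 2 G/C ✓; GC 19/27 = 70.4%, outside 41.9–53.8% ✗; longest run = 5, exceeds 4 ✗ — fails.
Candidate 5 (21 nt, A=5 T=4 G=5 C=7): Tm = 64.9 + 41·(12 − 16.4)/21 = 56.3°C ✓; 3' end AAG has 1 G/C ✓; GC 12/21 = 57.1%, outside 41.9–53.8% ✗; longest run = 4 ✓ — fails.

Candidate 2 only.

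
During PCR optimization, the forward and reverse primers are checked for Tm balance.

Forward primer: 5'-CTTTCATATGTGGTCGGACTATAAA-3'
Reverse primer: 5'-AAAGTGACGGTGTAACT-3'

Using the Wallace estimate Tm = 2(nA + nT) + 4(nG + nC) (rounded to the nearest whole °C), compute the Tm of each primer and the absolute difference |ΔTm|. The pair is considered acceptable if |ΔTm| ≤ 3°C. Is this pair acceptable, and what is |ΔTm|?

Forward: A=7 T=9 G=5 C=4 → Tm = 2·16 + 4·9 = 68°C.
Reverse: A=6 T=4 G=5 C=2 → Tm = 2·10 + 4·7 = 48°C.
|ΔTm| = |68 − 48| = 20°C, > 3°C.

|ΔTm| = 20°C; the pair is not acceptable.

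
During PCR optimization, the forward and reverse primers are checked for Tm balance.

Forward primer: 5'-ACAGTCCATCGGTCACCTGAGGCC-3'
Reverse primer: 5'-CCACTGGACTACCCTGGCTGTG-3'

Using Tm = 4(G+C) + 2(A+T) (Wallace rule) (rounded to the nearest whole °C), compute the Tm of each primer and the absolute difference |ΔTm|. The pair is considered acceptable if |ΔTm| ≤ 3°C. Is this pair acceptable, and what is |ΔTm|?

Forward: A=5 T=4 G=6 C=9 → Tm = 2·9 + 4·15 = 78°C.
Reverse: A=3 T=5 G=6 C=8 → Tm = 2·8 + 4·14 = 72°C.
|ΔTm| = |78 − 72| = 6°C, > 3°C.

|ΔTm| = 6°C; the pair is not acceptable.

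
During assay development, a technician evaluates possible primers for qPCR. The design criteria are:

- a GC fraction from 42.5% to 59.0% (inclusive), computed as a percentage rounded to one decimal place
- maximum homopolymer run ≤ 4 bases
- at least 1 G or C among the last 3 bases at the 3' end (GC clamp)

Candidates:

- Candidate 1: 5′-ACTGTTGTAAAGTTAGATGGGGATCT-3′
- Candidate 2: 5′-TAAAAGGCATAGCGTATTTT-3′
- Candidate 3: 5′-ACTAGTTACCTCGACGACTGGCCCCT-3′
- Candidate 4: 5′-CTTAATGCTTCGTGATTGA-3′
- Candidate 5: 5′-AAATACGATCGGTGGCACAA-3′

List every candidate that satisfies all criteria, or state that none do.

Candidate 1 (26 nt, A=7 T=9 G=8 C=2): GC 10/26 = 38.5%, outside 42.5–59.0% ✗; longest run = 4 ✓; 3' end TCT has 1 G/C ✓ — fails.
Candidate 2 (20 nt, A=7 T=7 G=4 C=2): GC 6/20 = 30.0%, outside 42.5–59.0% ✗; longest run = 4 ✓; 3' end TTT has 0 G/C, need ≥1 ✗ — fails.
Candidate 3 (26 nt, A=5 T=6 G=5 C=10): GC 15/26 = 57.7% ✓; longest run = 4 ✓; 3' end CCT has 2 G/C ✓ — passes.
Candidate 4 (19 nt, A=4 T=8 G=4 C=3): GC 7/19 = 36.8%, outside 42.5–59.0% ✗; longest run = 2 ✓; 3' end TGA has 1 G/C ✓ — fails.
Candidate 5 (20 nt, A=8 T=3 G=5 C=4): GC 9/20 = 45.0% ✓; longest run = 3 ✓; 3' end CAA has 1 G/C ✓ — passes.

Candidate 3 and Candidate 5.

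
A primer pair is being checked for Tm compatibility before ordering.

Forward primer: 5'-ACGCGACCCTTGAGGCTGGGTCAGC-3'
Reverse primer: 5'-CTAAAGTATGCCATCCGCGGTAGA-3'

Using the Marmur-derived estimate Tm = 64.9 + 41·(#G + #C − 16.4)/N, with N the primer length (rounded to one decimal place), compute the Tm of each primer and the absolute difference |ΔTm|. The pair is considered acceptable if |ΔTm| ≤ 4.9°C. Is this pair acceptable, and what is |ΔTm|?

|ΔTm| = 8.5°C; the pair is not acceptable.

Forward: G+C = 17, N = 25 → Tm = 64.9 + 41·(17 − 16.4)/25 = 65.9°C.
Reverse: G+C = 12, N = 24 → Tm = 64.9 + 41·(12 − 16.4)/24 = 57.4°C.
|ΔTm| = |65.9 − 57.4| = 8.5°C, > 4.9°C.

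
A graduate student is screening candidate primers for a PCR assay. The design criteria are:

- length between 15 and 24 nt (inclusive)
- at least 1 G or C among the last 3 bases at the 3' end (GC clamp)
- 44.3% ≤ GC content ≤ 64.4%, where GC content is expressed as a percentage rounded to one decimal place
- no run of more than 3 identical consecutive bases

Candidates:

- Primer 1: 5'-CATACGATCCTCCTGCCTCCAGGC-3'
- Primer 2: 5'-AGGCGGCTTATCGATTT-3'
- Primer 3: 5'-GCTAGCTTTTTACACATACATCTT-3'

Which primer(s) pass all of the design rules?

Primer 1 only.

Primer 1 (24 nt, A=4 T=5 G=4 C=11): length 24 ✓; 3' end GGC has 3 G/C ✓; GC 15/24 = 62.5% ✓; longest run = 2 ✓ — passes.
Primer 2 (17 nt, A=3 T=6 G=5 C=3): length 17 ✓; 3' end TTT has 0 G/C, need ≥1 ✗; GC 8/17 = 47.1% ✓; longest run = 3 ✓ — fails.
Primer 3 (24 nt, A=6 T=10 G=2 C=6): length 24 ✓; 3' end CTT has 1 G/C ✓; GC 8/24 = 33.3%, outside 44.3–64.4% ✗; longest run = 5, exceeds 3 ✗ — fails.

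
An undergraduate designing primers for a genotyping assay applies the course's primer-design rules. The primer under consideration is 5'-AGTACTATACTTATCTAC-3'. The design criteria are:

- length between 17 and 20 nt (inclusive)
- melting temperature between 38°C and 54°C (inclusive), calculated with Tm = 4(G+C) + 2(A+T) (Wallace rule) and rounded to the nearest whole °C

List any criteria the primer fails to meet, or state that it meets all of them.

Meets all criteria.

Base counts: A=6, T=7, G=1, C=4 (length 18).
length: length 18 ✓
Tm: Tm = 2·13 + 4·5 = 46°C ✓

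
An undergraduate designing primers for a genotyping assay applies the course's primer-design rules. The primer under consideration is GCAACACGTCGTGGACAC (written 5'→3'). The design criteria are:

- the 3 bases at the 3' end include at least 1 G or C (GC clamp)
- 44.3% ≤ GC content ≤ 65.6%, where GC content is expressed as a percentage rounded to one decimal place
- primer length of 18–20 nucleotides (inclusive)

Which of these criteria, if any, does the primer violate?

Base counts: A=5, T=2, G=5, C=6 (length 18).
GC clamp: 3' end CAC has 2 G/C ✓
GC content: GC 11/18 = 61.1% ✓
length: length 18 ✓

Meets all criteria.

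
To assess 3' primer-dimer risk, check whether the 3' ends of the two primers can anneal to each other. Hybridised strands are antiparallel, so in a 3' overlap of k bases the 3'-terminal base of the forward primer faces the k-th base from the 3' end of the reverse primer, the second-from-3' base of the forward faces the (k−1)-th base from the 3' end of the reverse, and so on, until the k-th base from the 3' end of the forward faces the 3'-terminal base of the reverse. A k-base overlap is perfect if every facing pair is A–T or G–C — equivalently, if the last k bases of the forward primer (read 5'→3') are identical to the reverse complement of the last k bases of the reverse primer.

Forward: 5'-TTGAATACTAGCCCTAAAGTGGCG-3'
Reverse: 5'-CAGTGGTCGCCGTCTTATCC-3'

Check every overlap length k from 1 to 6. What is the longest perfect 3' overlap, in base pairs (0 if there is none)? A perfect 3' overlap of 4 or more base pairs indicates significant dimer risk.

Last 6 bases (5'→3') — forward …GTGGCG, reverse …TTATCC.
Reverse complement of the reverse primer's last 6 bases: GGATAA; its first k bases are the reverse complement of the reverse primer's last k bases, so a perfect k-base overlap needs the forward primer's last k bases to equal them.
Comparing (forward last k vs required): k=1: G vs G ✓; k=2: CG vs GG ✗; k=3: GCG vs GGA ✗; k=4: GGCG vs GGAT ✗; k=5: TGGCG vs GGATA ✗; k=6: GTGGCG vs GGATAA ✗.
Only k = 1 is perfect, so the longest perfect 3' overlap is 1.

Longest perfect overlap: 1 complementary base pair; below the dimer-risk threshold (threshold 4).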